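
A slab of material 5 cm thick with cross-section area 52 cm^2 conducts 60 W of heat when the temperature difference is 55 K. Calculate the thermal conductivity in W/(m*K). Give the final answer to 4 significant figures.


k = Q*L / (A*dT)
L = 0.05 m, A = 5.2e-03 m^2
k = 60 * 0.05 / (5.2e-03 * 55)
k = 10.49 W/(m*K)


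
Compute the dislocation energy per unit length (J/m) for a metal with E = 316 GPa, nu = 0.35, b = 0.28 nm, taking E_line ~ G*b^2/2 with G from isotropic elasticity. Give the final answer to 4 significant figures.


Step 1: G = E / (2*(1+nu))
G = 316 / (2*(1+0.35)) = 117.037 GPa = 1.17037e+11 Pa
Step 2: E_line = G*b^2/2
b = 0.28 nm = 2.8e-10 m
E_line = 0.5 * 1.17037e+11 * (2.8e-10)^2 = 4.588e-09 J/m


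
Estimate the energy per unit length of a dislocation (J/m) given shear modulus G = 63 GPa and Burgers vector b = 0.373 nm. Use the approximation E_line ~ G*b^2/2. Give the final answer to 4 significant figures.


E = G*b^2/2
b = 0.373 nm = 3.73e-10 m
G = 63 GPa = 6.3e+10 Pa
E = 0.5 * 6.3e+10 * (3.73e-10)^2
E = 4.383e-09 J/m


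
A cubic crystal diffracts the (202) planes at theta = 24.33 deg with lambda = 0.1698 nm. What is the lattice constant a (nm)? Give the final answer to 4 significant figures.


d = lambda / (2*sin(theta))
d = 0.1698 / (2*sin(24.33 deg))
d = 0.206072 nm
a = d * sqrt(h^2+k^2+l^2) = 0.206072 * sqrt(8)
a = 0.5829 nm


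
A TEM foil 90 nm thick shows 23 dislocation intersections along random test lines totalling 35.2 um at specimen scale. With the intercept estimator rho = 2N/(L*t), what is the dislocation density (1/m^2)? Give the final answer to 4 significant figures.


rho = 2N / (L * t)
L = 35.2 um = 3.52e-05 m, t = 90 nm = 9e-08 m
rho = 2 * 23 / (3.52e-05 * 9e-08)
rho = 1.452e+13 1/m^2


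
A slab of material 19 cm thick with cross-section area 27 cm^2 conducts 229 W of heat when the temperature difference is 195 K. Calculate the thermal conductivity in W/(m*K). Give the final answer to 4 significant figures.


k = Q*L / (A*dT)
L = 0.19 m, A = 2.7e-03 m^2
k = 229 * 0.19 / (2.7e-03 * 195)
k = 82.64 W/(m*K)


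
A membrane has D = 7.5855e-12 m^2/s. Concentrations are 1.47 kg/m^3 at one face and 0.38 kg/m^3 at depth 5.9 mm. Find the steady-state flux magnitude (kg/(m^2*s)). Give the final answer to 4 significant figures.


J = -D * (dC/dx) = D * (C1 - C2) / dx
J = 7.5855e-12 * (1.47 - 0.38) / 5.9e-03
J = 1.401e-09 kg/(m^2*s)


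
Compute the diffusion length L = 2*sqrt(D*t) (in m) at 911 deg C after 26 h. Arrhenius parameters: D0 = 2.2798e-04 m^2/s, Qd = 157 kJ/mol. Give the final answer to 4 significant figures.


Step 1: D = D0 * exp(-Qd/(R*T))
T = 1184.15 K
D = 2.2798e-04 * exp(-157e3 / (8.314 * 1184.15)) = 2.70483e-11 m^2/s
Step 2: L = 2*sqrt(D*t)
t = 26 h = 93600 s
L = 2*sqrt(2.70483e-11 * 93600) = 3.182e-03 m


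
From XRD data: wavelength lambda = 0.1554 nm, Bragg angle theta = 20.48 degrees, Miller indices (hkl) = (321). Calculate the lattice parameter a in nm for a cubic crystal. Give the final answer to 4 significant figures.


d = lambda / (2*sin(theta))
d = 0.1554 / (2*sin(20.48 deg))
d = 0.222076 nm
a = d * sqrt(h^2+k^2+l^2) = 0.222076 * sqrt(14)
a = 0.8309 nm


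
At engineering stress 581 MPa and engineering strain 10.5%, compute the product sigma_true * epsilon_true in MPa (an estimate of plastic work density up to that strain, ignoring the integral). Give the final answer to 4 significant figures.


sigma_true = sigma_eng * (1 + epsilon_eng)
sigma_true = 581 * (1 + 0.105) = 642.005 MPa
epsilon_true = ln(1 + epsilon_eng)
epsilon_true = ln(1 + 0.105) = 0.0998453
sigma_true * epsilon_true = 642.005 * 0.0998453 = 64.1 MPa


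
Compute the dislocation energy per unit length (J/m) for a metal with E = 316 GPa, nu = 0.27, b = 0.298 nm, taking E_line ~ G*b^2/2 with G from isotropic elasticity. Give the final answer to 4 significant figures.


Step 1: G = E / (2*(1+nu))
G = 316 / (2*(1+0.27)) = 124.409 GPa = 1.24409e+11 Pa
Step 2: E_line = G*b^2/2
b = 0.298 nm = 2.98e-10 m
E_line = 0.5 * 1.24409e+11 * (2.98e-10)^2 = 5.524e-09 J/m


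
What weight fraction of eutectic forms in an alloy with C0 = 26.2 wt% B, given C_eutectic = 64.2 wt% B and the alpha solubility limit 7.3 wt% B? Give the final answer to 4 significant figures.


f_primary = (C_e - C0) / (C_e - C_alpha_max)
f_primary = (64.2 - 26.2) / (64.2 - 7.3)
f_primary = 0.667838
f_eutectic = 1 - 0.667838 = 0.3322


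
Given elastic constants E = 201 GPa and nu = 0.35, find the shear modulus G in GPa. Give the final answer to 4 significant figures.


G = E / (2*(1+nu))
G = 201 / (2*(1+0.35))
G = 74.44 GPa


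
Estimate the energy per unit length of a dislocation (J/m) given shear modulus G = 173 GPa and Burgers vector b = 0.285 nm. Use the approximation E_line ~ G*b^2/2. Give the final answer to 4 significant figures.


E = G*b^2/2
b = 0.285 nm = 2.85e-10 m
G = 173 GPa = 1.73e+11 Pa
E = 0.5 * 1.73e+11 * (2.85e-10)^2
E = 7.026e-09 J/m


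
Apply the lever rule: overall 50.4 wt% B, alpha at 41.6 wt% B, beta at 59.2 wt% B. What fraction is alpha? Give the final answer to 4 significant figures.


f_alpha = (C_beta - C0) / (C_beta - C_alpha)
f_alpha = (59.2 - 50.4) / (59.2 - 41.6)
f_alpha = 0.5


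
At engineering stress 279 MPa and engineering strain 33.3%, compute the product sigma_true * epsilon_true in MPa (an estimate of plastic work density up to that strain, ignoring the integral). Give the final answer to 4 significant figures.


sigma_true = sigma_eng * (1 + epsilon_eng)
sigma_true = 279 * (1 + 0.333) = 371.907 MPa
epsilon_true = ln(1 + epsilon_eng)
epsilon_true = ln(1 + 0.333) = 0.287432
sigma_true * epsilon_true = 371.907 * 0.287432 = 106.9 MPa


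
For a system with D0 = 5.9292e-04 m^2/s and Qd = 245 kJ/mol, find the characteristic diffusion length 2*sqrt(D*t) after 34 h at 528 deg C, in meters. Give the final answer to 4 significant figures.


Step 1: D = D0 * exp(-Qd/(R*T))
T = 801.15 K
D = 5.9292e-04 * exp(-245e3 / (8.314 * 801.15)) = 6.28815e-20 m^2/s
Step 2: L = 2*sqrt(D*t)
t = 34 h = 122400 s
L = 2*sqrt(6.28815e-20 * 122400) = 1.755e-07 m


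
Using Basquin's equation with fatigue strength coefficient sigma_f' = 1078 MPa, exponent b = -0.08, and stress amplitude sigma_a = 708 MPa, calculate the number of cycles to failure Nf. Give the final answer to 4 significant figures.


sigma_a = sigma_f' * (2*Nf)^b
2*Nf = (sigma_a / sigma_f')^(1/b)
2*Nf = (708 / 1078)^(1/-0.08)
2*Nf = 191.566
Nf = 95.78 cycles


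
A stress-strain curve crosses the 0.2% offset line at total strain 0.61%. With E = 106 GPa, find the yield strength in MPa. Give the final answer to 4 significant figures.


Offset strain = 0.002
Elastic strain at yield = total_strain - offset = 6.1e-03 - 0.002 = 4.1e-03
sigma_y = E * elastic_strain = 106000 * 4.1e-03
sigma_y = 434.6 MPa


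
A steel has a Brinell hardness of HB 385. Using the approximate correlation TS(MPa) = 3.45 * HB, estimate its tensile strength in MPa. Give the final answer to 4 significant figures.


TS (MPa) = 3.45 * HB
TS = 3.45 * 385
TS = 1328 MPa


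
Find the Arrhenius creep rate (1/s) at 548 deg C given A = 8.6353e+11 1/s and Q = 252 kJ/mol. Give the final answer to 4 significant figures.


rate = A * exp(-Q / (R*T))
T = 548 + 273.15 = 821.15 K
rate = 8.6353e+11 * exp(-252e3 / (8.314 * 821.15))
rate = 8.046e-05 1/s


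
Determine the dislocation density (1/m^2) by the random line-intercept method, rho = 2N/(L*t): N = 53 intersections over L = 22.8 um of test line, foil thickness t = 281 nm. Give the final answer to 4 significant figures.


rho = 2N / (L * t)
L = 22.8 um = 2.28e-05 m, t = 281 nm = 2.81e-07 m
rho = 2 * 53 / (2.28e-05 * 2.81e-07)
rho = 1.654e+13 1/m^2


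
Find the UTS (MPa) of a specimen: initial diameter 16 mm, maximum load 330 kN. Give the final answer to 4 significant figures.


A0 = pi*(d/2)^2 = pi*(16/2)^2 = 201.062 mm^2
UTS = F_max / A0 = 330*1000 / 201.062
UTS = 1641 MPa


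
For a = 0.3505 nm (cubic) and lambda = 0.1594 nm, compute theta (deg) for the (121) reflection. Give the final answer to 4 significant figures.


d = a / sqrt(h^2+k^2+l^2)
d = 0.3505 / sqrt(6) = 0.143091 nm
lambda = 2*d*sin(theta)  =>  sin(theta) = lambda / (2*d)
sin(theta) = 0.1594 / (2 * 0.143091) = 0.556988
theta = 33.85 deg


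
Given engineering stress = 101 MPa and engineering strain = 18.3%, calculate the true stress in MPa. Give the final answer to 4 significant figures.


sigma_true = sigma_eng * (1 + epsilon_eng)
sigma_true = 101 * (1 + 0.183)
sigma_true = 119.5 MPa


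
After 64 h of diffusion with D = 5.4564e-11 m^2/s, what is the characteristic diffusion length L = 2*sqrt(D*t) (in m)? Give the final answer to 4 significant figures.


t = 64 hr = 230400 s
Diffusion length = 2*sqrt(D*t)
= 2*sqrt(5.4564e-11 * 230400)
= 7.091e-03 m


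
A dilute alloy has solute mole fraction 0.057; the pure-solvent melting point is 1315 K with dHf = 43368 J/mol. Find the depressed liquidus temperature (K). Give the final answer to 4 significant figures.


dT = R*Tm^2*x / dHf
dT = 8.314 * 1315^2 * 0.057 / 43368
dT = 18.8959 K
T_new = 1315 - 18.8959 = 1296 K


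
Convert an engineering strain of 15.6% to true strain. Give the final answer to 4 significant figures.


epsilon_true = ln(1 + epsilon_eng)
epsilon_true = ln(1 + 0.156)
epsilon_true = 0.145


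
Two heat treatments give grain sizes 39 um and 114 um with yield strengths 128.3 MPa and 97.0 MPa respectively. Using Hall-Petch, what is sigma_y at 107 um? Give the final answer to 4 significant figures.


sigma_y = sigma0 + k / sqrt(d)
1/sqrt(d1) = 1/sqrt(3.9e-05) = 160.128;  1/sqrt(d2) = 93.6586
k = (sigma1 - sigma2) / (1/sqrt(d1) - 1/sqrt(d2)) = (128.3 - 97.0) / (160.128 - 93.6586) = 0.470892 MPa*m^0.5
sigma0 = sigma1 - k/sqrt(d1) = 128.3 - 0.470892*160.128 = 52.8969 MPa
sigma_y(d3) = 52.8969 + 0.470892 / sqrt(1.07e-04) = 98.42 MPa


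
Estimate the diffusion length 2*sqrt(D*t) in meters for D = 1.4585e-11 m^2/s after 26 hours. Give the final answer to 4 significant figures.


t = 26 hr = 93600 s
Diffusion length = 2*sqrt(D*t)
= 2*sqrt(1.4585e-11 * 93600)
= 2.337e-03 m


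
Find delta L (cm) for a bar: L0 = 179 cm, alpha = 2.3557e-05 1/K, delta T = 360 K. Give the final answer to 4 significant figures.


dL = L0 * alpha * dT
dL = 179 * 2.3557e-05 * 360
dL = 1.518 cm


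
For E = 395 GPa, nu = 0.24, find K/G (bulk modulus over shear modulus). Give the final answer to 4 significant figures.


G = E / (2*(1+nu))
G = 395 / (2*(1+0.24)) = 159.274 GPa
K = E / (3*(1-2*nu))
K = 395 / (3*(1-2*0.24)) = 253.205 GPa
K/G = 253.205 / 159.274 = 1.59


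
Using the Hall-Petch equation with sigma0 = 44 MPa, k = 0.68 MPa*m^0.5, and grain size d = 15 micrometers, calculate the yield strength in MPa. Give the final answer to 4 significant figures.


sigma_y = sigma0 + k / sqrt(d)
d = 15 um = 1.5e-05 m
sigma_y = 44 + 0.68 / sqrt(1.5e-05)
sigma_y = 219.6 MPa


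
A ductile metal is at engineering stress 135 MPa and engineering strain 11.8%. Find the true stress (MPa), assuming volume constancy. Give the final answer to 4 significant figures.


sigma_true = sigma_eng * (1 + epsilon_eng)
sigma_true = 135 * (1 + 0.118)
sigma_true = 150.9 MPa


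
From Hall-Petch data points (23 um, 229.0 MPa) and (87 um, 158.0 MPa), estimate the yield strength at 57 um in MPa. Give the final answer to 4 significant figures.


sigma_y = sigma0 + k / sqrt(d)
1/sqrt(d1) = 1/sqrt(2.3e-05) = 208.514;  1/sqrt(d2) = 107.211
k = (sigma1 - sigma2) / (1/sqrt(d1) - 1/sqrt(d2)) = (229.0 - 158.0) / (208.514 - 107.211) = 0.700867 MPa*m^0.5
sigma0 = sigma1 - k/sqrt(d1) = 229.0 - 0.700867*208.514 = 82.8592 MPa
sigma_y(d3) = 82.8592 + 0.700867 / sqrt(5.7e-05) = 175.7 MPa


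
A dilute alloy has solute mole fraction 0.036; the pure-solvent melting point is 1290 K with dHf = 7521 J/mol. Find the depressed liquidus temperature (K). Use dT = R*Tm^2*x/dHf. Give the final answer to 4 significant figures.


dT = R*Tm^2*x / dHf
dT = 8.314 * 1290^2 * 0.036 / 7521
dT = 66.2241 K
T_new = 1290 - 66.2241 = 1224 K


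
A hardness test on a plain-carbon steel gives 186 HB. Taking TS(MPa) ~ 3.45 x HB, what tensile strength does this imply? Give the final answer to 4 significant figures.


TS (MPa) = 3.45 * HB
TS = 3.45 * 186
TS = 641.7 MPa


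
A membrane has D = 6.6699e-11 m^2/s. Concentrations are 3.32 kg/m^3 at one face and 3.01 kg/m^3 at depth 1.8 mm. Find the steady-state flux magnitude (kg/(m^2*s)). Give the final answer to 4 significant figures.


J = -D * (dC/dx) = D * (C1 - C2) / dx
J = 6.6699e-11 * (3.32 - 3.01) / 1.8e-03
J = 1.149e-08 kg/(m^2*s)


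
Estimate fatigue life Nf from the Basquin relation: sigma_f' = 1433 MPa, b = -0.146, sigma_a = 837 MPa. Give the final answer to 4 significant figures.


sigma_a = sigma_f' * (2*Nf)^b
2*Nf = (sigma_a / sigma_f')^(1/b)
2*Nf = (837 / 1433)^(1/-0.146)
2*Nf = 39.761
Nf = 19.88 cycles


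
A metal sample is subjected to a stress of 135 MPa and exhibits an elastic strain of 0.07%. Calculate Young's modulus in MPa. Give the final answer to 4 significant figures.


E = sigma / epsilon
epsilon = 0.07% = 7e-04
E = 135 / 7e-04
E = 192900 MPa


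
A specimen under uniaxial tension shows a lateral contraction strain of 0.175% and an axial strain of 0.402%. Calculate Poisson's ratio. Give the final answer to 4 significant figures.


nu = -epsilon_lat / epsilon_axial
Lateral strain is contraction (negative), so using magnitudes:
nu = 0.175 / 0.402
nu = 0.4353


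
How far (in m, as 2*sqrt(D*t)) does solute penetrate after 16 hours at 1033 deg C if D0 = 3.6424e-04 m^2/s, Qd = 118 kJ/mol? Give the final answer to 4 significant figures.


Step 1: D = D0 * exp(-Qd/(R*T))
T = 1306.15 K
D = 3.6424e-04 * exp(-118e3 / (8.314 * 1306.15)) = 6.95414e-09 m^2/s
Step 2: L = 2*sqrt(D*t)
t = 16 h = 57600 s
L = 2*sqrt(6.95414e-09 * 57600) = 0.04003 m


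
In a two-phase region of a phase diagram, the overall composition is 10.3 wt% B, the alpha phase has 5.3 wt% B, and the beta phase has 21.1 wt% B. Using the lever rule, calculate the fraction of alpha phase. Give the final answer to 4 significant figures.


f_alpha = (C_beta - C0) / (C_beta - C_alpha)
f_alpha = (21.1 - 10.3) / (21.1 - 5.3)
f_alpha = 0.6835


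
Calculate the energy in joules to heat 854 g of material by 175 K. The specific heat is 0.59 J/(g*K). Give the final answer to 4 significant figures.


Q = m * cp * dT
Q = 854 * 0.59 * 175
Q = 88180 J


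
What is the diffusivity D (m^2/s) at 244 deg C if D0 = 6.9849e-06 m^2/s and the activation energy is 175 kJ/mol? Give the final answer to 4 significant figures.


D = D0 * exp(-Qd / (R*T))
T = 517.15 K
D = 6.9849e-06 * exp(-175e3 / (8.314 * 517.15))
D = 1.471e-23 m^2/s


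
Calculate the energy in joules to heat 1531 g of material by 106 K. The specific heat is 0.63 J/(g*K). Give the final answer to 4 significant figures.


Q = m * cp * dT
Q = 1531 * 0.63 * 106
Q = 102200 J


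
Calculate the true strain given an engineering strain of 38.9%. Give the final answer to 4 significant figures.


epsilon_true = ln(1 + epsilon_eng)
epsilon_true = ln(1 + 0.389)
epsilon_true = 0.3286


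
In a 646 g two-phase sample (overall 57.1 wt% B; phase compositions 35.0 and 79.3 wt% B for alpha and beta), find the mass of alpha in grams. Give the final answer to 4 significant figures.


f_alpha = (C_beta - C0) / (C_beta - C_alpha)
f_alpha = (79.3 - 57.1) / (79.3 - 35.0) = 0.501129
m_alpha = f_alpha * m_total = 0.501129 * 646 = 323.7 g


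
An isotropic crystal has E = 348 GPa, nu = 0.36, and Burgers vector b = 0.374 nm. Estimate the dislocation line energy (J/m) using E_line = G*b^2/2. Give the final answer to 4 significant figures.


Step 1: G = E / (2*(1+nu))
G = 348 / (2*(1+0.36)) = 127.941 GPa = 1.27941e+11 Pa
Step 2: E_line = G*b^2/2
b = 0.374 nm = 3.74e-10 m
E_line = 0.5 * 1.27941e+11 * (3.74e-10)^2 = 8.948e-09 J/m


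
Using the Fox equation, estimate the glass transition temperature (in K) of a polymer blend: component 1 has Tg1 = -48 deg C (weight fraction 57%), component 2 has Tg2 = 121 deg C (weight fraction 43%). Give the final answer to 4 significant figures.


1/Tg = w1/Tg1 + w2/Tg2 (in Kelvin)
Tg1 = 225.15 K, Tg2 = 394.15 K
1/Tg = 0.57/225.15 + 0.43/394.15
Tg = 276 K


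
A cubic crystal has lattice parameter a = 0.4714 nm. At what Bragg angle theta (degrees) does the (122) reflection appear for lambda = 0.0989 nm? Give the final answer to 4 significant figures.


d = a / sqrt(h^2+k^2+l^2)
d = 0.4714 / sqrt(9) = 0.157133 nm
lambda = 2*d*sin(theta)  =>  sin(theta) = lambda / (2*d)
sin(theta) = 0.0989 / (2 * 0.157133) = 0.314701
theta = 18.34 deg


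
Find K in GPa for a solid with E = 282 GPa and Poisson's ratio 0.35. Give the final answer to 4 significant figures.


K = E / (3*(1-2*nu))
K = 282 / (3*(1-2*0.35))
K = 313.3 GPa


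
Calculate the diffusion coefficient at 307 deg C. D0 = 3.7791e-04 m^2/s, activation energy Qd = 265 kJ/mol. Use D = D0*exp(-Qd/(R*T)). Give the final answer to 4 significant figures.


D = D0 * exp(-Qd / (R*T))
T = 580.15 K
D = 3.7791e-04 * exp(-265e3 / (8.314 * 580.15))
D = 5.21e-28 m^2/s


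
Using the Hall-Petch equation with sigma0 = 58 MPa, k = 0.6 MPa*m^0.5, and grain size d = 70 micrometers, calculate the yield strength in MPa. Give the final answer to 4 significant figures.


sigma_y = sigma0 + k / sqrt(d)
d = 70 um = 7e-05 m
sigma_y = 58 + 0.6 / sqrt(7e-05)
sigma_y = 129.7 MPa


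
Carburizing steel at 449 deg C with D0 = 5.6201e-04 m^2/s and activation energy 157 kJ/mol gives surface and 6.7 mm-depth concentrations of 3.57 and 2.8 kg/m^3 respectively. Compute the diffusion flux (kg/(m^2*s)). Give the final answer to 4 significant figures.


Step 1: D = D0 * exp(-Qd/(R*T))
T = 449 + 273.15 = 722.15 K
D = 5.6201e-04 * exp(-157e3 / (8.314 * 722.15)) = 2.47281e-15 m^2/s
Step 2: J = D * (C1 - C2) / dx
J = 2.47281e-15 * (3.57 - 2.8) / 6.7e-03
J = 2.842e-13 kg/(m^2*s)


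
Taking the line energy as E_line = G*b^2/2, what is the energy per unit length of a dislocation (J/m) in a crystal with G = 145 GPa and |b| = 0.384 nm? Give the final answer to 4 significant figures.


E = G*b^2/2
b = 0.384 nm = 3.84e-10 m
G = 145 GPa = 1.45e+11 Pa
E = 0.5 * 1.45e+11 * (3.84e-10)^2
E = 1.069e-08 J/m


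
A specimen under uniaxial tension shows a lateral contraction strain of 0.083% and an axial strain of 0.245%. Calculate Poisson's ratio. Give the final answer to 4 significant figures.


nu = -epsilon_lat / epsilon_axial
Lateral strain is contraction (negative), so using magnitudes:
nu = 0.083 / 0.245
nu = 0.3388


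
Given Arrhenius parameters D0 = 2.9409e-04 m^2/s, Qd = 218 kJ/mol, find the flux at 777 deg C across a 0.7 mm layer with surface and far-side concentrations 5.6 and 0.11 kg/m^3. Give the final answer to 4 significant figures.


Step 1: D = D0 * exp(-Qd/(R*T))
T = 777 + 273.15 = 1050.15 K
D = 2.9409e-04 * exp(-218e3 / (8.314 * 1050.15)) = 4.21436e-15 m^2/s
Step 2: J = D * (C1 - C2) / dx
J = 4.21436e-15 * (5.6 - 0.11) / 7e-04
J = 3.305e-11 kg/(m^2*s)


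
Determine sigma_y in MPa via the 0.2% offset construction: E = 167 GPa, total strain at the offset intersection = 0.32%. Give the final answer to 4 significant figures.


Offset strain = 0.002
Elastic strain at yield = total_strain - offset = 3.2e-03 - 0.002 = 1.2e-03
sigma_y = E * elastic_strain = 167000 * 1.2e-03
sigma_y = 200.4 MPa


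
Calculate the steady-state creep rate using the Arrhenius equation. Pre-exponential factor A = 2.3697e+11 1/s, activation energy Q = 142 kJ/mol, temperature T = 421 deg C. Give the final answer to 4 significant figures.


rate = A * exp(-Q / (R*T))
T = 421 + 273.15 = 694.15 K
rate = 2.3697e+11 * exp(-142e3 / (8.314 * 694.15))
rate = 4.885 1/s


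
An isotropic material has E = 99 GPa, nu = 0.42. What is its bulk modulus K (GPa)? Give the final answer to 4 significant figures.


K = E / (3*(1-2*nu))
K = 99 / (3*(1-2*0.42))
K = 206.3 GPa


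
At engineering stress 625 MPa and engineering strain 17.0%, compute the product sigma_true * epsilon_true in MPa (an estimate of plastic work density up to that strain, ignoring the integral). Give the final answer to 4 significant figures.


sigma_true = sigma_eng * (1 + epsilon_eng)
sigma_true = 625 * (1 + 0.17) = 731.25 MPa
epsilon_true = ln(1 + epsilon_eng)
epsilon_true = ln(1 + 0.17) = 0.157004
sigma_true * epsilon_true = 731.25 * 0.157004 = 114.8 MPa


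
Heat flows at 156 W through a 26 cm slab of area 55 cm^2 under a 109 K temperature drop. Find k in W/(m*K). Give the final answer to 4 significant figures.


k = Q*L / (A*dT)
L = 0.26 m, A = 5.5e-03 m^2
k = 156 * 0.26 / (5.5e-03 * 109)
k = 67.66 W/(m*K)


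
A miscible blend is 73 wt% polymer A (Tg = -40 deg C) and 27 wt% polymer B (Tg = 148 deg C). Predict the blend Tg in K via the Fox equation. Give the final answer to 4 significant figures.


1/Tg = w1/Tg1 + w2/Tg2 (in Kelvin)
Tg1 = 233.15 K, Tg2 = 421.15 K
1/Tg = 0.73/233.15 + 0.27/421.15
Tg = 265.1 K


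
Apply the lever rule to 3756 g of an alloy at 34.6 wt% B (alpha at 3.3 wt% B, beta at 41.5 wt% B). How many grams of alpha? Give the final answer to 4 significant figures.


f_alpha = (C_beta - C0) / (C_beta - C_alpha)
f_alpha = (41.5 - 34.6) / (41.5 - 3.3) = 0.180628
m_alpha = f_alpha * m_total = 0.180628 * 3756 = 678.4 g


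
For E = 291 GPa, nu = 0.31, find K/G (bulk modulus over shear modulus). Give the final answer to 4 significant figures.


G = E / (2*(1+nu))
G = 291 / (2*(1+0.31)) = 111.069 GPa
K = E / (3*(1-2*nu))
K = 291 / (3*(1-2*0.31)) = 255.263 GPa
K/G = 255.263 / 111.069 = 2.298


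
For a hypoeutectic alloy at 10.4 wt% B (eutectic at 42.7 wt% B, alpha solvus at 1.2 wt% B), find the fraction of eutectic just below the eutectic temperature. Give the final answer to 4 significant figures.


f_primary = (C_e - C0) / (C_e - C_alpha_max)
f_primary = (42.7 - 10.4) / (42.7 - 1.2)
f_primary = 0.778313
f_eutectic = 1 - 0.778313 = 0.2217


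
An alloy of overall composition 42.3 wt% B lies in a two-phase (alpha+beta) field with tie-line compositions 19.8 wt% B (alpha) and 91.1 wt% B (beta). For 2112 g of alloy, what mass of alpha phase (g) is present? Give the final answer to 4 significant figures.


f_alpha = (C_beta - C0) / (C_beta - C_alpha)
f_alpha = (91.1 - 42.3) / (91.1 - 19.8) = 0.684432
m_alpha = f_alpha * m_total = 0.684432 * 2112 = 1446 g


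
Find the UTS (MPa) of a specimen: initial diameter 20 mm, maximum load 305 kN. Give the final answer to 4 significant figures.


A0 = pi*(d/2)^2 = pi*(20/2)^2 = 314.159 mm^2
UTS = F_max / A0 = 305*1000 / 314.159
UTS = 970.8 MPa


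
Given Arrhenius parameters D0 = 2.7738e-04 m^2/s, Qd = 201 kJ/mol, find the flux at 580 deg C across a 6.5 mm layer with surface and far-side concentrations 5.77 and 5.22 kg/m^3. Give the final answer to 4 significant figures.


Step 1: D = D0 * exp(-Qd/(R*T))
T = 580 + 273.15 = 853.15 K
D = 2.7738e-04 * exp(-201e3 / (8.314 * 853.15)) = 1.36861e-16 m^2/s
Step 2: J = D * (C1 - C2) / dx
J = 1.36861e-16 * (5.77 - 5.22) / 6.5e-03
J = 1.158e-14 kg/(m^2*s)


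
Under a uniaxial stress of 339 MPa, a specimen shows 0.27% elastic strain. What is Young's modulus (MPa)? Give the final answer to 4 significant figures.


E = sigma / epsilon
epsilon = 0.27% = 2.7e-03
E = 339 / 2.7e-03
E = 125600 MPa


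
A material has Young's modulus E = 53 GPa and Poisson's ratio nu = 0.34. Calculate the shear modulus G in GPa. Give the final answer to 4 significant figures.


G = E / (2*(1+nu))
G = 53 / (2*(1+0.34))
G = 19.78 GPa


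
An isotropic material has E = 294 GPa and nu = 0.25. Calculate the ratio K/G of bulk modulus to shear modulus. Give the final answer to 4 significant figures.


G = E / (2*(1+nu))
G = 294 / (2*(1+0.25)) = 117.6 GPa
K = E / (3*(1-2*nu))
K = 294 / (3*(1-2*0.25)) = 196 GPa
K/G = 196 / 117.6 = 1.667


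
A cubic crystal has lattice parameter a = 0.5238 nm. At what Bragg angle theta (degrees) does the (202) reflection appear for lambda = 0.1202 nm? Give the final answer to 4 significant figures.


d = a / sqrt(h^2+k^2+l^2)
d = 0.5238 / sqrt(8) = 0.185191 nm
lambda = 2*d*sin(theta)  =>  sin(theta) = lambda / (2*d)
sin(theta) = 0.1202 / (2 * 0.185191) = 0.324529
theta = 18.94 deg


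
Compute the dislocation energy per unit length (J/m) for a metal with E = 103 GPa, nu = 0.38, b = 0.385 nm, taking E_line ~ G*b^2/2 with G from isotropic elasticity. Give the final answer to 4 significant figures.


Step 1: G = E / (2*(1+nu))
G = 103 / (2*(1+0.38)) = 37.3188 GPa = 3.73188e+10 Pa
Step 2: E_line = G*b^2/2
b = 0.385 nm = 3.85e-10 m
E_line = 0.5 * 3.73188e+10 * (3.85e-10)^2 = 2.766e-09 J/m


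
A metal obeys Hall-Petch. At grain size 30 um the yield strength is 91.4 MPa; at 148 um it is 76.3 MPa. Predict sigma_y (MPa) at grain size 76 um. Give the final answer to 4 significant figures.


sigma_y = sigma0 + k / sqrt(d)
1/sqrt(d1) = 1/sqrt(3e-05) = 182.574;  1/sqrt(d2) = 82.1995
k = (sigma1 - sigma2) / (1/sqrt(d1) - 1/sqrt(d2)) = (91.4 - 76.3) / (182.574 - 82.1995) = 0.150436 MPa*m^0.5
sigma0 = sigma1 - k/sqrt(d1) = 91.4 - 0.150436*182.574 = 63.9342 MPa
sigma_y(d3) = 63.9342 + 0.150436 / sqrt(7.6e-05) = 81.19 MPa


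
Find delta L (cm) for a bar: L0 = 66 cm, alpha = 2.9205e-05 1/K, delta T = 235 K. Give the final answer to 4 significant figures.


dL = L0 * alpha * dT
dL = 66 * 2.9205e-05 * 235
dL = 0.453 cm


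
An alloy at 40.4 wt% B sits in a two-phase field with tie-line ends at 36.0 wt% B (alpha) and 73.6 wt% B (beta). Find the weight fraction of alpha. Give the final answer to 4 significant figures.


f_alpha = (C_beta - C0) / (C_beta - C_alpha)
f_alpha = (73.6 - 40.4) / (73.6 - 36.0)
f_alpha = 0.883


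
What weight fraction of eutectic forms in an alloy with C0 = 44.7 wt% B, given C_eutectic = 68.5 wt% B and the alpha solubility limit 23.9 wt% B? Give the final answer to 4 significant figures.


f_primary = (C_e - C0) / (C_e - C_alpha_max)
f_primary = (68.5 - 44.7) / (68.5 - 23.9)
f_primary = 0.533632
f_eutectic = 1 - 0.533632 = 0.4664


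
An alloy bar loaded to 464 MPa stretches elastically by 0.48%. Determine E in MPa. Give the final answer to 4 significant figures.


E = sigma / epsilon
epsilon = 0.48% = 4.8e-03
E = 464 / 4.8e-03
E = 96670 MPa


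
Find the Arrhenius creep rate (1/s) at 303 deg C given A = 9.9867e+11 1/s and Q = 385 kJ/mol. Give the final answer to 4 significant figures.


rate = A * exp(-Q / (R*T))
T = 303 + 273.15 = 576.15 K
rate = 9.9867e+11 * exp(-385e3 / (8.314 * 576.15))
rate = 1.24e-23 1/s


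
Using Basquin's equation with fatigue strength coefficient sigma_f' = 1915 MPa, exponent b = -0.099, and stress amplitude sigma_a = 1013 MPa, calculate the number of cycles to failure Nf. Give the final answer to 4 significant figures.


sigma_a = sigma_f' * (2*Nf)^b
2*Nf = (sigma_a / sigma_f')^(1/b)
2*Nf = (1013 / 1915)^(1/-0.099)
2*Nf = 621.625
Nf = 310.8 cycles


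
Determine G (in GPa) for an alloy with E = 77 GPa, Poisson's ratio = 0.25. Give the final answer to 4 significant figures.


G = E / (2*(1+nu))
G = 77 / (2*(1+0.25))
G = 30.8 GPa


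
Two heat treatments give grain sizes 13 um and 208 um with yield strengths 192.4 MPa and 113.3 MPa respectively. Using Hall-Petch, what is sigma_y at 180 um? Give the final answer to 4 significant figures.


sigma_y = sigma0 + k / sqrt(d)
1/sqrt(d1) = 1/sqrt(1.3e-05) = 277.35;  1/sqrt(d2) = 69.3375
k = (sigma1 - sigma2) / (1/sqrt(d1) - 1/sqrt(d2)) = (192.4 - 113.3) / (277.35 - 69.3375) = 0.380265 MPa*m^0.5
sigma0 = sigma1 - k/sqrt(d1) = 192.4 - 0.380265*277.35 = 86.9333 MPa
sigma_y(d3) = 86.9333 + 0.380265 / sqrt(1.8e-04) = 115.3 MPa


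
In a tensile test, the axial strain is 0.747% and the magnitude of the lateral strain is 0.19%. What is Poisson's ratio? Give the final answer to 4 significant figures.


nu = -epsilon_lat / epsilon_axial
Lateral strain is contraction (negative), so using magnitudes:
nu = 0.19 / 0.747
nu = 0.2544


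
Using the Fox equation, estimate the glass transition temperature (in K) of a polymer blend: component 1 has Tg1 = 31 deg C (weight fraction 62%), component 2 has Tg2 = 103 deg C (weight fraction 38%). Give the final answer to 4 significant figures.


1/Tg = w1/Tg1 + w2/Tg2 (in Kelvin)
Tg1 = 304.15 K, Tg2 = 376.15 K
1/Tg = 0.62/304.15 + 0.38/376.15
Tg = 328 K


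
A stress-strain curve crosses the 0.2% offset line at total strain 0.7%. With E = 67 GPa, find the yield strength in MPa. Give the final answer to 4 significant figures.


Offset strain = 0.002
Elastic strain at yield = total_strain - offset = 7e-03 - 0.002 = 5e-03
sigma_y = E * elastic_strain = 67000 * 5e-03
sigma_y = 335 MPa


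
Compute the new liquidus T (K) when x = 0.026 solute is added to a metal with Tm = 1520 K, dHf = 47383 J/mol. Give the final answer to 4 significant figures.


dT = R*Tm^2*x / dHf
dT = 8.314 * 1520^2 * 0.026 / 47383
dT = 10.5402 K
T_new = 1520 - 10.5402 = 1509 K


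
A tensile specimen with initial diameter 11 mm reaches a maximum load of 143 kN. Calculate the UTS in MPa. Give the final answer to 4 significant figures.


A0 = pi*(d/2)^2 = pi*(11/2)^2 = 95.0332 mm^2
UTS = F_max / A0 = 143*1000 / 95.0332
UTS = 1505 MPa


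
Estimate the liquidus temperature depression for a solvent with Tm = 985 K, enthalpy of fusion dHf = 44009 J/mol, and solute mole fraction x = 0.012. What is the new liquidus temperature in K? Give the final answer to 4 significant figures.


dT = R*Tm^2*x / dHf
dT = 8.314 * 985^2 * 0.012 / 44009
dT = 2.19949 K
T_new = 985 - 2.19949 = 982.8 K


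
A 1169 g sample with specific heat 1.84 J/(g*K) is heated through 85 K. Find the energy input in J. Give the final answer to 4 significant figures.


Q = m * cp * dT
Q = 1169 * 1.84 * 85
Q = 182800 J


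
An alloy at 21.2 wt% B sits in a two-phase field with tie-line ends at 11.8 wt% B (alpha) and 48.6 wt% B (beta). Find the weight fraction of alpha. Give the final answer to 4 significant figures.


f_alpha = (C_beta - C0) / (C_beta - C_alpha)
f_alpha = (48.6 - 21.2) / (48.6 - 11.8)
f_alpha = 0.7446


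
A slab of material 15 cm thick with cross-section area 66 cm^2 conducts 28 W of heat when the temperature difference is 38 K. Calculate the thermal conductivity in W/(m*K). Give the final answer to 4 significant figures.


k = Q*L / (A*dT)
L = 0.15 m, A = 6.6e-03 m^2
k = 28 * 0.15 / (6.6e-03 * 38)
k = 16.75 W/(m*K)


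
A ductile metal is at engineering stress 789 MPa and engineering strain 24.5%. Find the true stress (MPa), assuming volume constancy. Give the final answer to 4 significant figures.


sigma_true = sigma_eng * (1 + epsilon_eng)
sigma_true = 789 * (1 + 0.245)
sigma_true = 982.3 MPa


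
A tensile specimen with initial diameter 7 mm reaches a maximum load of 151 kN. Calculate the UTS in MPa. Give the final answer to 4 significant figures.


A0 = pi*(d/2)^2 = pi*(7/2)^2 = 38.4845 mm^2
UTS = F_max / A0 = 151*1000 / 38.4845
UTS = 3924 MPa


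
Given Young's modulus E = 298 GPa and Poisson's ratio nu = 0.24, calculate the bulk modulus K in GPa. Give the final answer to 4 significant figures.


K = E / (3*(1-2*nu))
K = 298 / (3*(1-2*0.24))
K = 191 GPa


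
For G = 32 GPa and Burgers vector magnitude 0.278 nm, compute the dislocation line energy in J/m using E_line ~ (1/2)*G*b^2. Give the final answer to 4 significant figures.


E = G*b^2/2
b = 0.278 nm = 2.78e-10 m
G = 32 GPa = 3.2e+10 Pa
E = 0.5 * 3.2e+10 * (2.78e-10)^2
E = 1.237e-09 J/m


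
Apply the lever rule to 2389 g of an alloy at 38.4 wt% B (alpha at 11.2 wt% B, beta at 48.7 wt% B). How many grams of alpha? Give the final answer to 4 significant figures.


f_alpha = (C_beta - C0) / (C_beta - C_alpha)
f_alpha = (48.7 - 38.4) / (48.7 - 11.2) = 0.274667
m_alpha = f_alpha * m_total = 0.274667 * 2389 = 656.2 g


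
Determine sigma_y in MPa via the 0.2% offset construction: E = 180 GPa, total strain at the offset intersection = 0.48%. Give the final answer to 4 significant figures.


Offset strain = 0.002
Elastic strain at yield = total_strain - offset = 4.8e-03 - 0.002 = 2.8e-03
sigma_y = E * elastic_strain = 180000 * 2.8e-03
sigma_y = 504 MPa


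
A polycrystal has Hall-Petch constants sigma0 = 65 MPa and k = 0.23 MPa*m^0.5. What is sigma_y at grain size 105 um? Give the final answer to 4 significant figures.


sigma_y = sigma0 + k / sqrt(d)
d = 105 um = 1.05e-04 m
sigma_y = 65 + 0.23 / sqrt(1.05e-04)
sigma_y = 87.45 MPa


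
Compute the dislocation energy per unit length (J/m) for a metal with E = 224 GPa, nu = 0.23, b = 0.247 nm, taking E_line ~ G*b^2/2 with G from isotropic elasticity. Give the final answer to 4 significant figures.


Step 1: G = E / (2*(1+nu))
G = 224 / (2*(1+0.23)) = 91.0569 GPa = 9.10569e+10 Pa
Step 2: E_line = G*b^2/2
b = 0.247 nm = 2.47e-10 m
E_line = 0.5 * 9.10569e+10 * (2.47e-10)^2 = 2.778e-09 J/m


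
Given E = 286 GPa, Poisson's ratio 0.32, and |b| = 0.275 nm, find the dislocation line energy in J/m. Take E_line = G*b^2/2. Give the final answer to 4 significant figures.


Step 1: G = E / (2*(1+nu))
G = 286 / (2*(1+0.32)) = 108.333 GPa = 1.08333e+11 Pa
Step 2: E_line = G*b^2/2
b = 0.275 nm = 2.75e-10 m
E_line = 0.5 * 1.08333e+11 * (2.75e-10)^2 = 4.096e-09 J/m


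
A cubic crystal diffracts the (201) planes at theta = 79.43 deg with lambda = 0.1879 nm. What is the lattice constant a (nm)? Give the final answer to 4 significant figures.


d = lambda / (2*sin(theta))
d = 0.1879 / (2*sin(79.43 deg))
d = 0.0955717 nm
a = d * sqrt(h^2+k^2+l^2) = 0.0955717 * sqrt(5)
a = 0.2137 nm


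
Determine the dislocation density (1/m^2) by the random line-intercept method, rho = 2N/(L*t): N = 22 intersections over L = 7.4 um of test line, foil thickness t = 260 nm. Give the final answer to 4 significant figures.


rho = 2N / (L * t)
L = 7.4 um = 7.4e-06 m, t = 260 nm = 2.6e-07 m
rho = 2 * 22 / (7.4e-06 * 2.6e-07)
rho = 2.287e+13 1/m^2


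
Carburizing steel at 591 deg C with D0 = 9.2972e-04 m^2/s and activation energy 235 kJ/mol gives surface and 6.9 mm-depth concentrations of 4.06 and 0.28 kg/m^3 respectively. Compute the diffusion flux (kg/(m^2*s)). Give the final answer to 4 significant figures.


Step 1: D = D0 * exp(-Qd/(R*T))
T = 591 + 273.15 = 864.15 K
D = 9.2972e-04 * exp(-235e3 / (8.314 * 864.15)) = 5.79384e-18 m^2/s
Step 2: J = D * (C1 - C2) / dx
J = 5.79384e-18 * (4.06 - 0.28) / 6.9e-03
J = 3.174e-15 kg/(m^2*s)


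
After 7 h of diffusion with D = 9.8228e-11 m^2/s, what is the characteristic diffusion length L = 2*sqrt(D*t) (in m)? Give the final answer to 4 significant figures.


t = 7 hr = 25200 s
Diffusion length = 2*sqrt(D*t)
= 2*sqrt(9.8228e-11 * 25200)
= 3.147e-03 m


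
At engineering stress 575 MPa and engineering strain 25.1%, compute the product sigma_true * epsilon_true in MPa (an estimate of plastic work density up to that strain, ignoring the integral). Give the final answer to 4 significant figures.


sigma_true = sigma_eng * (1 + epsilon_eng)
sigma_true = 575 * (1 + 0.251) = 719.325 MPa
epsilon_true = ln(1 + epsilon_eng)
epsilon_true = ln(1 + 0.251) = 0.223943
sigma_true * epsilon_true = 719.325 * 0.223943 = 161.1 MPa


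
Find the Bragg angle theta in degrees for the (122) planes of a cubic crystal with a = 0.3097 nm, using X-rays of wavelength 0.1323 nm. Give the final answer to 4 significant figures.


d = a / sqrt(h^2+k^2+l^2)
d = 0.3097 / sqrt(9) = 0.103233 nm
lambda = 2*d*sin(theta)  =>  sin(theta) = lambda / (2*d)
sin(theta) = 0.1323 / (2 * 0.103233) = 0.640781
theta = 39.85 deg


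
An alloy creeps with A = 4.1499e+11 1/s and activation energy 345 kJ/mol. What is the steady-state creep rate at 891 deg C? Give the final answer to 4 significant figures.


rate = A * exp(-Q / (R*T))
T = 891 + 273.15 = 1164.15 K
rate = 4.1499e+11 * exp(-345e3 / (8.314 * 1164.15))
rate = 1.373e-04 1/s


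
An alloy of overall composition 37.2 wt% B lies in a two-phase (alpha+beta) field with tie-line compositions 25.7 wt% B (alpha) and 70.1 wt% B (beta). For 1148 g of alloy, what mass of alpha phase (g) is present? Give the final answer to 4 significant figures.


f_alpha = (C_beta - C0) / (C_beta - C_alpha)
f_alpha = (70.1 - 37.2) / (70.1 - 25.7) = 0.740991
m_alpha = f_alpha * m_total = 0.740991 * 1148 = 850.7 g


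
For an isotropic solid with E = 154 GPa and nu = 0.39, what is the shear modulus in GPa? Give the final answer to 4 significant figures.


G = E / (2*(1+nu))
G = 154 / (2*(1+0.39))
G = 55.4 GPa


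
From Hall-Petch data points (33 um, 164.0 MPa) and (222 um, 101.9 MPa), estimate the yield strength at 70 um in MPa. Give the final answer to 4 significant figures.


sigma_y = sigma0 + k / sqrt(d)
1/sqrt(d1) = 1/sqrt(3.3e-05) = 174.078;  1/sqrt(d2) = 67.1156
k = (sigma1 - sigma2) / (1/sqrt(d1) - 1/sqrt(d2)) = (164.0 - 101.9) / (174.078 - 67.1156) = 0.58058 MPa*m^0.5
sigma0 = sigma1 - k/sqrt(d1) = 164.0 - 0.58058*174.078 = 62.934 MPa
sigma_y(d3) = 62.934 + 0.58058 / sqrt(7e-05) = 132.3 MPa


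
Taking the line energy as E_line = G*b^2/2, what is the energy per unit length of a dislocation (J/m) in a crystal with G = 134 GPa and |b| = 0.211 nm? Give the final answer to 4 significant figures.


E = G*b^2/2
b = 0.211 nm = 2.11e-10 m
G = 134 GPa = 1.34e+11 Pa
E = 0.5 * 1.34e+11 * (2.11e-10)^2
E = 2.983e-09 J/m


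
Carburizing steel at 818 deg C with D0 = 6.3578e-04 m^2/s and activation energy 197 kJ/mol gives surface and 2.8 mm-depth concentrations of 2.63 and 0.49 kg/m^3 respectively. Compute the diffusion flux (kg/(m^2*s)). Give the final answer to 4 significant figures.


Step 1: D = D0 * exp(-Qd/(R*T))
T = 818 + 273.15 = 1091.15 K
D = 6.3578e-04 * exp(-197e3 / (8.314 * 1091.15)) = 2.35691e-13 m^2/s
Step 2: J = D * (C1 - C2) / dx
J = 2.35691e-13 * (2.63 - 0.49) / 2.8e-03
J = 1.801e-10 kg/(m^2*s)


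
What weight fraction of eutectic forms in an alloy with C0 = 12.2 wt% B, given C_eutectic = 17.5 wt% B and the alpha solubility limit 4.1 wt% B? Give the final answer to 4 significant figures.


f_primary = (C_e - C0) / (C_e - C_alpha_max)
f_primary = (17.5 - 12.2) / (17.5 - 4.1)
f_primary = 0.395522
f_eutectic = 1 - 0.395522 = 0.6045


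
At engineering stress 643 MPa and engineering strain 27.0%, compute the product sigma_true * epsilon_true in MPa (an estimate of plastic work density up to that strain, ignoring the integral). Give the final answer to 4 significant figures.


sigma_true = sigma_eng * (1 + epsilon_eng)
sigma_true = 643 * (1 + 0.27) = 816.61 MPa
epsilon_true = ln(1 + epsilon_eng)
epsilon_true = ln(1 + 0.27) = 0.239017
sigma_true * epsilon_true = 816.61 * 0.239017 = 195.2 MPa


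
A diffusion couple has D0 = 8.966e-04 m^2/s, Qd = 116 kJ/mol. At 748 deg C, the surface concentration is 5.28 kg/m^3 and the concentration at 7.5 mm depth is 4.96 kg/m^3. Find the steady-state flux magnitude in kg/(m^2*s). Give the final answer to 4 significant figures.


Step 1: D = D0 * exp(-Qd/(R*T))
T = 748 + 273.15 = 1021.15 K
D = 8.966e-04 * exp(-116e3 / (8.314 * 1021.15)) = 1.04391e-09 m^2/s
Step 2: J = D * (C1 - C2) / dx
J = 1.04391e-09 * (5.28 - 4.96) / 7.5e-03
J = 4.454e-08 kg/(m^2*s)


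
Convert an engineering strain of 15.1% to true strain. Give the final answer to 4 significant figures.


epsilon_true = ln(1 + epsilon_eng)
epsilon_true = ln(1 + 0.151)
epsilon_true = 0.1406


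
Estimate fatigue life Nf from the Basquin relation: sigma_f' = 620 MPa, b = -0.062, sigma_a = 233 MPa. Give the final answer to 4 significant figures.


sigma_a = sigma_f' * (2*Nf)^b
2*Nf = (sigma_a / sigma_f')^(1/b)
2*Nf = (233 / 620)^(1/-0.062)
2*Nf = 7.16829e+06
Nf = 3.584e+06 cycles


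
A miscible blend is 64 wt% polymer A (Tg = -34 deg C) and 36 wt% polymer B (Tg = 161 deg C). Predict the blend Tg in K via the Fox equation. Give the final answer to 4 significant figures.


1/Tg = w1/Tg1 + w2/Tg2 (in Kelvin)
Tg1 = 239.15 K, Tg2 = 434.15 K
1/Tg = 0.64/239.15 + 0.36/434.15
Tg = 285.3 K
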